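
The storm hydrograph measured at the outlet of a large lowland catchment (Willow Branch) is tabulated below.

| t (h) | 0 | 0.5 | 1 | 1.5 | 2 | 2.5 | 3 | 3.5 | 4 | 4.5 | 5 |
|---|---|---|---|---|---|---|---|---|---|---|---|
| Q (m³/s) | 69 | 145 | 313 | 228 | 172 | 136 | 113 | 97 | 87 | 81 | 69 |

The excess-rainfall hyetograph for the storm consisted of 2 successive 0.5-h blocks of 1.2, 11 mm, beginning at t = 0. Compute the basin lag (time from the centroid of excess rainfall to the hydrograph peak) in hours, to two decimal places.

Centroid of excess rainfall: t_c = Σ P_i·t̄_i / ΣP_i = 0.7008 h (block centres at 0.25, 0.75 h).
Hydrograph peak occurs at t = 1 h, so basin lag t_L = 1 − 0.7008 = 0.30 h.

t_L ≈ 0.30 h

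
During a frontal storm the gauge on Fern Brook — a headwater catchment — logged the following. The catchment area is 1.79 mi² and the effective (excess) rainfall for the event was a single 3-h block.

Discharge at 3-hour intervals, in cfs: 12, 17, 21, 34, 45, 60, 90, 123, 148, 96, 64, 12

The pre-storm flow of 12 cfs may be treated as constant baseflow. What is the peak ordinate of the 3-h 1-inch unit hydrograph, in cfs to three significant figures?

Direct runoff: 0.0, 5.0, 9.0, 22.0, 33.0, 48.0, 78.0, 111.0, 136.0, 84.0, 52.0, 0.0 cfs; ΣQ_DR = 578.0 cfs, peak = 136.0 cfs.
Runoff depth d = ΣQ_DR·Δt / A = 578.0 × 10800 / (1.79 mi²) = 1.501 in.
The 1-inch UH is the DRH scaled by (1 in)/d, so U_p = 136.0 × 1/1.501 = 90.6 cfs.

U_p ≈ 90.6 cfs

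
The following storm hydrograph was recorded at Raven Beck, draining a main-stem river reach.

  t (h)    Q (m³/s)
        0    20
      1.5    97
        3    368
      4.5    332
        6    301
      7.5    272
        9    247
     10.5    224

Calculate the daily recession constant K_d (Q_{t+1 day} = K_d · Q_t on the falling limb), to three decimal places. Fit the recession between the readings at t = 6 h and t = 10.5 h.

K_d ≈ 0.207

Between t = 6 h and t = 10.5 h the flow falls from 301 to 224 m³/s over 3×1.5 h = 4.5 h.
Per-interval ratio K = (224/301)^(1/3) = 0.9062; K_d = K^(24/1.5) = 0.207.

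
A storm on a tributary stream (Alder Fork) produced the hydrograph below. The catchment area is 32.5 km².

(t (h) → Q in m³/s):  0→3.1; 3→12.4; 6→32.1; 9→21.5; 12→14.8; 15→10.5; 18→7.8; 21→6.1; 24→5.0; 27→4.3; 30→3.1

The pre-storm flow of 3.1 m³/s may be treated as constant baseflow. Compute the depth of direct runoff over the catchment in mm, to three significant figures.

Direct runoff: 0.0, 9.3, 29.0, 18.4, 11.7, 7.4, 4.7, 3.0, 1.9, 1.2, 0.0 m³/s; ΣQ_DR = 86.60 m³/s.
V = ΣQ_DR · Δt = 86.60 × 10800 s = 9.353 × 10^5 m³.
Over A = 32.5 km², depth = V / A = 28.8 mm.

d ≈ 28.8 mm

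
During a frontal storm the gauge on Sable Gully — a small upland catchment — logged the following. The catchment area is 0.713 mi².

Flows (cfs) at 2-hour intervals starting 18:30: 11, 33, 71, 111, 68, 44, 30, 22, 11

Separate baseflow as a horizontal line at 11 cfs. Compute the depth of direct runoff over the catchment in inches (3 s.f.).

d ≈ 1.31 in

Direct runoff: 0.0, 22.0, 60.0, 100.0, 57.0, 33.0, 19.0, 11.0, 0.0 cfs; ΣQ_DR = 302.0 cfs.
V = ΣQ_DR · Δt = 302.0 × 7200 s = 2.174 × 10^6 ft³.
Over A = 0.713 mi², depth = V / A = 1.31 in.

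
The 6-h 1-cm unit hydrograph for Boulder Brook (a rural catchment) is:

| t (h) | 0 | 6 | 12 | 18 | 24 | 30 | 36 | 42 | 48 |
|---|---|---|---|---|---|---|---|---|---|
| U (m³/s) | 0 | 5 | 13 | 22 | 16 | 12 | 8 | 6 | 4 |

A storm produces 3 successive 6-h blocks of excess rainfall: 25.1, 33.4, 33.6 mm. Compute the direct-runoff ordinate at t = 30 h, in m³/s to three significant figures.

Q ≈ 157 m³/s

By discrete convolution, Q_j = Σ (P_i / 10 mm) · U_{j−i}.
At t = 30 h (j=5): Q = (25.1/10)·12 + (33.4/10)·16 + (33.6/10)·22 = 157 m³/s.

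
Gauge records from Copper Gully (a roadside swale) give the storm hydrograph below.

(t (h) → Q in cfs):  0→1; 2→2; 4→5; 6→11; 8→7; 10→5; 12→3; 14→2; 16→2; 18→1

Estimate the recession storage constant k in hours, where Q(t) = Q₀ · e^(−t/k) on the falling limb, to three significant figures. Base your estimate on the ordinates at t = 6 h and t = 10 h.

k ≈ 5.07 h

On the falling limb, Q drops from 11 to 5 cfs between t = 6 h and t = 10 h (Δt = 4 h).
k = −Δt / ln(Q₂/Q₁) = −4 / ln(5/11) = 5.07 h.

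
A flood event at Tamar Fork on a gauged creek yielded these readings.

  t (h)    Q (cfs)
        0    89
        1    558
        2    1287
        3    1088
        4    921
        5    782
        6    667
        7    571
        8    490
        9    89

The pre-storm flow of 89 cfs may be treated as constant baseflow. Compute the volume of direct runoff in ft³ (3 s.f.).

Direct-runoff ordinates (Q − Q_b): 0.0, 469.0, 1198.0, 999.0, 832.0, 693.0, 578.0, 482.0, 401.0, 0.0 cfs.
ΣQ_DR = 5652 cfs.
With Δt = 1 h = 3600 s, V = ΣQ_DR · Δt = 5652 × 3600 = 2.03 × 10^7 ft³.

V ≈ 2.03 × 10^7 ft³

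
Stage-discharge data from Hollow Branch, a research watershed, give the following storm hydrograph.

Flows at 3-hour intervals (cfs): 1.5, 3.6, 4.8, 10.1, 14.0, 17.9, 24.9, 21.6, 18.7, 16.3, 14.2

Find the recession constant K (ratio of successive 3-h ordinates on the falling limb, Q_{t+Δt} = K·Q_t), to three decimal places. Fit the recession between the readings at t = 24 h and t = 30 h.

K ≈ 0.871

Using the recession-limb readings at t = 24 h and t = 30 h: Q falls from 18.7 to 14.2 cfs over 2 intervals.
K = (Q₂/Q₁)^(1/2) = (14.2/18.7)^(1/2) = 0.871.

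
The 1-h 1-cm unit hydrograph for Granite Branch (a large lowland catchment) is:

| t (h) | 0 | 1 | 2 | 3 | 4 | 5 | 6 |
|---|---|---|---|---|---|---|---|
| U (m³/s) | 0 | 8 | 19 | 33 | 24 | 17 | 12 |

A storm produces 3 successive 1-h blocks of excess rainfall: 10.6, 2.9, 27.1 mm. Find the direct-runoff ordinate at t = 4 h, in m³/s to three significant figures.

Q ≈ 86.5 m³/s

By discrete convolution, Q_j = Σ (P_i / 10 mm) · U_{j−i}.
At t = 4 h (j=4): Q = (10.6/10)·24 + (2.9/10)·33 + (27.1/10)·19 = 86.5 m³/s.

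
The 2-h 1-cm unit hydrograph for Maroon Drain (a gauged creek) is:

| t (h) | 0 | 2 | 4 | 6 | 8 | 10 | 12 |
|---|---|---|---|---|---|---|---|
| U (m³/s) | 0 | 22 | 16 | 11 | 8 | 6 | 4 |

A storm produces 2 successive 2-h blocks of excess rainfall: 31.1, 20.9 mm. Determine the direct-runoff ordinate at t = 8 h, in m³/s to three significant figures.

By discrete convolution, Q_j = Σ (P_i / 10 mm) · U_{j−i}.
At t = 8 h (j=4): Q = (31.1/10)·8 + (20.9/10)·11 = 47.9 m³/s.

Q ≈ 47.9 m³/s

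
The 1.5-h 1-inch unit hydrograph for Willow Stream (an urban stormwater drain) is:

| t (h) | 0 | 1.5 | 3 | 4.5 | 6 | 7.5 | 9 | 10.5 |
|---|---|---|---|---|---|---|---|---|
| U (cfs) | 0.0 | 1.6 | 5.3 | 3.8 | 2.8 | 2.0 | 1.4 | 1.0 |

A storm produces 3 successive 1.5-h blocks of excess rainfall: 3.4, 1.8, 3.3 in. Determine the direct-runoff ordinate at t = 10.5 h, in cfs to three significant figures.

By discrete convolution, Q_j = Σ (P_i / 1 in) · U_{j−i}.
At t = 10.5 h (j=7): Q = (3.4/1)·1.0 + (1.8/1)·1.4 + (3.3/1)·2.0 = 12.5 cfs.

Q ≈ 12.5 cfs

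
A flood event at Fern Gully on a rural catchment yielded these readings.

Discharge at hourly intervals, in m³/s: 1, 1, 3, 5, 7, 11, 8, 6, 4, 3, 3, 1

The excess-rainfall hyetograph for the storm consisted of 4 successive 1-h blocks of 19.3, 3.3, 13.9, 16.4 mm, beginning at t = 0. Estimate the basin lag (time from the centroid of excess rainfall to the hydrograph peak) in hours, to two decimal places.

t_L ≈ 2.98 h

Centroid of excess rainfall: t_c = Σ P_i·t̄_i / ΣP_i = 2.0180 h (block centres at 0.5, 1.5, 2.5, 3.5 h).
Hydrograph peak occurs at t = 5 h, so basin lag t_L = 5 − 2.0180 = 2.98 h.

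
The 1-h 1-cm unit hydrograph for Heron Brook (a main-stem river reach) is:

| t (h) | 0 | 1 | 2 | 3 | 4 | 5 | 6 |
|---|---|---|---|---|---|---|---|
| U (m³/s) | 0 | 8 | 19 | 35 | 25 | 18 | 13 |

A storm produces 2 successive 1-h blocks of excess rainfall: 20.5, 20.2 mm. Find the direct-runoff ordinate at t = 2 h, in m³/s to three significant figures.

Q ≈ 55.1 m³/s

By discrete convolution, Q_j = Σ (P_i / 10 mm) · U_{j−i}.
At t = 2 h (j=2): Q = (20.5/10)·19 + (20.2/10)·8 = 55.1 m³/s.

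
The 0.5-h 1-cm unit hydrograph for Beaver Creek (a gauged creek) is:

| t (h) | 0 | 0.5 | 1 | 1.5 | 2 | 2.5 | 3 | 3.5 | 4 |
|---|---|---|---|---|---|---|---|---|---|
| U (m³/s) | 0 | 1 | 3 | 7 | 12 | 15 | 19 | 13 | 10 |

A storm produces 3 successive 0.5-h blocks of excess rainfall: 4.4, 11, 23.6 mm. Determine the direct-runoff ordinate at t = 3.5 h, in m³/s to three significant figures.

Q ≈ 62.0 m³/s

By discrete convolution, Q_j = Σ (P_i / 10 mm) · U_{j−i}.
At t = 3.5 h (j=7): Q = (4.4/10)·13 + (11/10)·19 + (23.6/10)·15 = 62.0 m³/s.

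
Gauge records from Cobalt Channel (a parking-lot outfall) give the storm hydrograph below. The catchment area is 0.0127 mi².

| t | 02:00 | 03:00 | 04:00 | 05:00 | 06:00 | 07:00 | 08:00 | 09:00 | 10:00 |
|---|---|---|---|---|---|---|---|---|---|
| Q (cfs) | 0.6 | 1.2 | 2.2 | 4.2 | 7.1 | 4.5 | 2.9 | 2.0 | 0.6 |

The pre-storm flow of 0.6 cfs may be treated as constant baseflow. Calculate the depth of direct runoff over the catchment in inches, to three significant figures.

Direct runoff: 0.0, 0.6, 1.6, 3.6, 6.5, 3.9, 2.3, 1.4, 0.0 cfs; ΣQ_DR = 19.90 cfs.
V = ΣQ_DR · Δt = 19.90 × 3600 s = 71640 ft³.
Over A = 0.0127 mi², depth = V / A = 2.43 in.

d ≈ 2.43 in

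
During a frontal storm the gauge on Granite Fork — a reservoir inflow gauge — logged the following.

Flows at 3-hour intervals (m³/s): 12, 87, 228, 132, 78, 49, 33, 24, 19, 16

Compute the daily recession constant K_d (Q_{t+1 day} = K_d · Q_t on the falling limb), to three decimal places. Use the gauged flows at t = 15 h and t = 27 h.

K_d ≈ 0.107

Between t = 15 h and t = 27 h the flow falls from 49 to 16 m³/s over 4×3 h = 12 h.
Per-interval ratio K = (16/49)^(1/4) = 0.7559; K_d = K^(24/3) = 0.107.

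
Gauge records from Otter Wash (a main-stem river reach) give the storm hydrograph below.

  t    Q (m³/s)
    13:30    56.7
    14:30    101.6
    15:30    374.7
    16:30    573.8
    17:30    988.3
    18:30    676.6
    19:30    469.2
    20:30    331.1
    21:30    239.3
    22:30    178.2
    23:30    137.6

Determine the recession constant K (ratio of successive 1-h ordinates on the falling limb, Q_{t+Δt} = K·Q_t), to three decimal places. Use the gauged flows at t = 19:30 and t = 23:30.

Using the recession-limb readings at t = 19:30 and t = 23:30: Q falls from 469.2 to 137.6 m³/s over 4 intervals.
K = (Q₂/Q₁)^(1/4) = (137.6/469.2)^(1/4) = 0.736.

K ≈ 0.736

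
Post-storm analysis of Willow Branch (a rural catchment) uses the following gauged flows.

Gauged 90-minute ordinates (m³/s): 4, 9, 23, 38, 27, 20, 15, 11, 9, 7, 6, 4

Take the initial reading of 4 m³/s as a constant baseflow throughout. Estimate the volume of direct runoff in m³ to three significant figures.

Direct-runoff ordinates (Q − Q_b): 0.0, 5.0, 19.0, 34.0, 23.0, 16.0, 11.0, 7.0, 5.0, 3.0, 2.0, 0.0 m³/s.
ΣQ_DR = 125.0 m³/s.
With Δt = 1.5 h = 5400 s, V = ΣQ_DR · Δt = 125.0 × 5400 = 6.75 × 10^5 m³.

V ≈ 6.75 × 10^5 m³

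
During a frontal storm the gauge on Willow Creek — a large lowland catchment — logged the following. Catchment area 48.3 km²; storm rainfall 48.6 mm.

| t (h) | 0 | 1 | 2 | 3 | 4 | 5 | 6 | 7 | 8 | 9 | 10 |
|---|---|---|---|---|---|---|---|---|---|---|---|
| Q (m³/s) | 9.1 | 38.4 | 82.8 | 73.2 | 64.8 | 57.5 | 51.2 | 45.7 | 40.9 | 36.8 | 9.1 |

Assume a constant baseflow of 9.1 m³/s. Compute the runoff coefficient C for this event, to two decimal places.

ΣQ_DR = 409.4 m³/s; V = ΣQ_DR·Δt = 1.474 × 10^6 m³.
Runoff depth d = V / A = 30.51 mm.
C = d / P = 30.51 / 48.6 = 0.63.

C ≈ 0.63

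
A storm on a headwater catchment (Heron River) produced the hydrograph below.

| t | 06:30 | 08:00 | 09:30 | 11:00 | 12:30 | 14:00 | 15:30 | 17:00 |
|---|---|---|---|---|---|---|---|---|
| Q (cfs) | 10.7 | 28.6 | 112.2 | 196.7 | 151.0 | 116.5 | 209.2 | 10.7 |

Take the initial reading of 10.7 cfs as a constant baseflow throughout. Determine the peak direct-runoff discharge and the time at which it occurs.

Subtracting baseflow gives direct-runoff ordinates: 0.0, 17.9, 101.5, 186.0, 140.3, 105.8, 198.5, 0.0 cfs.
The maximum is 198.5 cfs, occurring at the reading for t = 15:30.

Q_p = 198.5 cfs at t = 15:30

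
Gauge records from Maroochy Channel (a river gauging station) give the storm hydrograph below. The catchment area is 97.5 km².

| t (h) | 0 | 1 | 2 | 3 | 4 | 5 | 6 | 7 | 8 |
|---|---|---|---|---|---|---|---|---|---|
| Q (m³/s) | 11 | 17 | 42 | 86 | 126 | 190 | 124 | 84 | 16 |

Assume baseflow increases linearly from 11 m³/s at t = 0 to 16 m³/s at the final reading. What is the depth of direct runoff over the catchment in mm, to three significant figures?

d ≈ 21.2 mm

Direct runoff: 0.00, 5.38, 29.75, 73.12, 112.50, 175.88, 109.25, 68.62, 0.00 m³/s; ΣQ_DR = 574.5 m³/s.
V = ΣQ_DR · Δt = 574.5 × 3600 s = 2.068 × 10^6 m³.
Over A = 97.5 km², depth = V / A = 21.2 mm.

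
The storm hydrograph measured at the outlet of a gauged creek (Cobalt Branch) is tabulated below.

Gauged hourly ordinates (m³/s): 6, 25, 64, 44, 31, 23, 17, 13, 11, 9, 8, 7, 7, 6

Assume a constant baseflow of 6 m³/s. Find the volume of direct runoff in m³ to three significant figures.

Direct-runoff ordinates (Q − Q_b): 0.0, 19.0, 58.0, 38.0, 25.0, 17.0, 11.0, 7.0, 5.0, 3.0, 2.0, 1.0, 1.0, 0.0 m³/s.
ΣQ_DR = 187.0 m³/s.
With Δt = 1 h = 3600 s, V = ΣQ_DR · Δt = 187.0 × 3600 = 6.73 × 10^5 m³.

V ≈ 6.73 × 10^5 m³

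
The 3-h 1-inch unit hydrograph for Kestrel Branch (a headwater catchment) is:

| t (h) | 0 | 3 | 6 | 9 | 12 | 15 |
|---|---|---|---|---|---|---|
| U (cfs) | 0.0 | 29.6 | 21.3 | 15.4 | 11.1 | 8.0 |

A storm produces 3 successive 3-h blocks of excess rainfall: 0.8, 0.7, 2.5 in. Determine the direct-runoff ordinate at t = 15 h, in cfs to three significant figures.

Q ≈ 52.7 cfs

By discrete convolution, Q_j = Σ (P_i / 1 in) · U_{j−i}.
At t = 15 h (j=5): Q = (0.8/1)·8.0 + (0.7/1)·11.1 + (2.5/1)·15.4 = 52.7 cfs.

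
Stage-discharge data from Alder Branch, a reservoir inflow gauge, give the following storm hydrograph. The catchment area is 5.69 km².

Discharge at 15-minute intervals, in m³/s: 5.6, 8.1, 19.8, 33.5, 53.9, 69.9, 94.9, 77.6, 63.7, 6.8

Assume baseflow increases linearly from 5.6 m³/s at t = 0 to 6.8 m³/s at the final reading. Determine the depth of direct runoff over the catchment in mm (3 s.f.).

d ≈ 58.8 mm

Direct runoff: 0.00, 2.37, 13.93, 27.50, 47.77, 63.63, 88.50, 71.07, 57.03, 0.00 m³/s; ΣQ_DR = 371.8 m³/s.
V = ΣQ_DR · Δt = 371.8 × 900 s = 3.346 × 10^5 m³.
Over A = 5.69 km², depth = V / A = 58.8 mm.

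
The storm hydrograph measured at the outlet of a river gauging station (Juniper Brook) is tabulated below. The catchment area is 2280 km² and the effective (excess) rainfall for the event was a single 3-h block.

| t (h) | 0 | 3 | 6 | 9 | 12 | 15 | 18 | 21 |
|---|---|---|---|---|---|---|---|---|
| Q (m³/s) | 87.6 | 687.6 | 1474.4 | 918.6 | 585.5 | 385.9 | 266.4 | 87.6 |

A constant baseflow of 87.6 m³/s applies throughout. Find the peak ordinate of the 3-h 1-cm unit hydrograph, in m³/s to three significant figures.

Direct runoff: 0.0, 600.0, 1386.8, 831.0, 497.9, 298.3, 178.8, 0.0 m³/s; ΣQ_DR = 3793 m³/s, peak = 1386.8 m³/s.
Runoff depth d = ΣQ_DR·Δt / A = 3793 × 10800 / (2280 km²) = 17.97 mm.
The 1-cm UH is the DRH scaled by (10 mm)/d, so U_p = 1386.8 × 10/17.97 = 772 m³/s.

U_p ≈ 772 m³/s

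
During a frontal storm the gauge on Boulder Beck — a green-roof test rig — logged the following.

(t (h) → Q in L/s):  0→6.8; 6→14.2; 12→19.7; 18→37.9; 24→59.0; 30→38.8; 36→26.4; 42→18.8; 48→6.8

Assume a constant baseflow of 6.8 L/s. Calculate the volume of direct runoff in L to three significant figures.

Direct-runoff ordinates (Q − Q_b): 0.0, 7.4, 12.9, 31.1, 52.2, 32.0, 19.6, 12.0, 0.0 L/s.
ΣQ_DR = 167.2 L/s.
With Δt = 6 h = 21600 s, V = ΣQ_DR · Δt = 167.2 × 21600 = 3.61 × 10^6 L.

V ≈ 3.61 × 10^6 L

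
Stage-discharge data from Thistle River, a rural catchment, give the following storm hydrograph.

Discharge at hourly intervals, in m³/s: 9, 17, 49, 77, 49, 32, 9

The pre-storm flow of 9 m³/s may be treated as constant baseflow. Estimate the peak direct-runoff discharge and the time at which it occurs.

Subtracting baseflow gives direct-runoff ordinates: 0.0, 8.0, 40.0, 68.0, 40.0, 23.0, 0.0 m³/s.
The maximum is 68.0 m³/s, occurring at the reading for t = 3 h.

Q_p = 68.0 m³/s at t = 3 h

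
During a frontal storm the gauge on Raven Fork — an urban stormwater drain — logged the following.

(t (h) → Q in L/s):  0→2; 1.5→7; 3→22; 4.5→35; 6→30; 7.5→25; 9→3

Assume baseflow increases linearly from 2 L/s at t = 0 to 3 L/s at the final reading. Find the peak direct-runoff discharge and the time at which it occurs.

Q_p = 32.50 L/s at t = 4.5 h

Subtracting baseflow gives direct-runoff ordinates: 0.00, 4.83, 19.67, 32.50, 27.33, 22.17, 0.00 L/s.
The maximum is 32.50 L/s, occurring at the reading for t = 4.5 h.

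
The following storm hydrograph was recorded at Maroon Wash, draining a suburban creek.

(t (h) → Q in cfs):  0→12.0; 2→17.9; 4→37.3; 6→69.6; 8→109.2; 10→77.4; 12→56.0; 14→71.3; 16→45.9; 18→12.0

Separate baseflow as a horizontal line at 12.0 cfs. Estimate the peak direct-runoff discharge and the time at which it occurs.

Q_p = 97.2 cfs at t = 8 h

Subtracting baseflow gives direct-runoff ordinates: 0.0, 5.9, 25.3, 57.6, 97.2, 65.4, 44.0, 59.3, 33.9, 0.0 cfs.
The maximum is 97.2 cfs, occurring at the reading for t = 8 h.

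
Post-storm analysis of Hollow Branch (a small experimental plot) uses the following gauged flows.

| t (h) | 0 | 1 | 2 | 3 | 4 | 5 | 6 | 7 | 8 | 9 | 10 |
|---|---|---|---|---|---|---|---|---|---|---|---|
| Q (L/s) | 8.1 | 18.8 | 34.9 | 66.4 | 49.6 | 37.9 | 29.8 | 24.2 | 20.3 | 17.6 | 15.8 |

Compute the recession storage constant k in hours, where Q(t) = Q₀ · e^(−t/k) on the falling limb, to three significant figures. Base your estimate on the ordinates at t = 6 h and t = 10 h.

k ≈ 6.30 h

On the falling limb, Q drops from 29.8 to 15.8 L/s between t = 6 h and t = 10 h (Δt = 4 h).
k = −Δt / ln(Q₂/Q₁) = −4 / ln(15.8/29.8) = 6.30 h.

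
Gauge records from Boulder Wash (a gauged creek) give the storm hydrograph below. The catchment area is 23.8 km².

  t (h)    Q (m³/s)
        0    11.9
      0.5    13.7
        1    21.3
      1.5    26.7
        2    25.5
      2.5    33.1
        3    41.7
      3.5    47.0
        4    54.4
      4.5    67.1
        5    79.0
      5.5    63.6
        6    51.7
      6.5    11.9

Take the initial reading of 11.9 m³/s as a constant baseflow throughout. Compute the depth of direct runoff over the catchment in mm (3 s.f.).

d ≈ 28.9 mm

Direct runoff: 0.0, 1.8, 9.4, 14.8, 13.6, 21.2, 29.8, 35.1, 42.5, 55.2, 67.1, 51.7, 39.8, 0.0 m³/s; ΣQ_DR = 382.0 m³/s.
V = ΣQ_DR · Δt = 382.0 × 1800 s = 6.876 × 10^5 m³.
Over A = 23.8 km², depth = V / A = 28.9 mm.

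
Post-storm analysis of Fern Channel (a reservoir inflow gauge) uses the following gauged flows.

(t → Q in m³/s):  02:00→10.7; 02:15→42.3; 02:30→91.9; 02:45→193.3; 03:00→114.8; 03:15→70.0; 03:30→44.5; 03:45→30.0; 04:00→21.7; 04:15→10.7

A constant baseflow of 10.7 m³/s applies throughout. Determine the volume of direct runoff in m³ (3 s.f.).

Direct-runoff ordinates (Q − Q_b): 0.0, 31.6, 81.2, 182.6, 104.1, 59.3, 33.8, 19.3, 11.0, 0.0 m³/s.
ΣQ_DR = 522.9 m³/s.
With Δt = 0.25 h = 900 s, V = ΣQ_DR · Δt = 522.9 × 900 = 4.71 × 10^5 m³.

V ≈ 4.71 × 10^5 m³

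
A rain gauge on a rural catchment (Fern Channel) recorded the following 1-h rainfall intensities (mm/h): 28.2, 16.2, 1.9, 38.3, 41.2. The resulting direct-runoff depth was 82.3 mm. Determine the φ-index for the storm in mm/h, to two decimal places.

Only the 4 blocks with intensity above φ contribute runoff: 28.2, 16.2, 38.3, 41.2 mm/h.
Σ(I−φ)·Δt = d  ⇒  (28.2+16.2+38.3+41.2 − 4φ)·1 = 82.3
φ = (123.9 − 82.3/1) / 4 = 10.40 mm/h.

φ ≈ 10.40 mm/h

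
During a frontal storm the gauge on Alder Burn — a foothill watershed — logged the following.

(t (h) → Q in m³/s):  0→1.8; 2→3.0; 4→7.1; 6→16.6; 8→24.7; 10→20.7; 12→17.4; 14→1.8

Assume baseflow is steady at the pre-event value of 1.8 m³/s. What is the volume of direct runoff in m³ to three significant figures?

Direct-runoff ordinates (Q − Q_b): 0.0, 1.2, 5.3, 14.8, 22.9, 18.9, 15.6, 0.0 m³/s.
ΣQ_DR = 78.70 m³/s.
With Δt = 2 h = 7200 s, V = ΣQ_DR · Δt = 78.70 × 7200 = 5.67 × 10^5 m³.

V ≈ 5.67 × 10^5 m³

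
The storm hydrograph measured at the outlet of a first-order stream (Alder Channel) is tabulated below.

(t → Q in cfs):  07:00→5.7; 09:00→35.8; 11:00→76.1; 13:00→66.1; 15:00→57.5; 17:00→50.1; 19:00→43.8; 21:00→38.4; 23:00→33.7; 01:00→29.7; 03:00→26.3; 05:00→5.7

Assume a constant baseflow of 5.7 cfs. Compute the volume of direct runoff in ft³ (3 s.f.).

V ≈ 2.88 × 10^6 ft³

Direct-runoff ordinates (Q − Q_b): 0.0, 30.1, 70.4, 60.4, 51.8, 44.4, 38.1, 32.7, 28.0, 24.0, 20.6, 0.0 cfs.
ΣQ_DR = 400.5 cfs.
With Δt = 2 h = 7200 s, V = ΣQ_DR · Δt = 400.5 × 7200 = 2.88 × 10^6 ft³.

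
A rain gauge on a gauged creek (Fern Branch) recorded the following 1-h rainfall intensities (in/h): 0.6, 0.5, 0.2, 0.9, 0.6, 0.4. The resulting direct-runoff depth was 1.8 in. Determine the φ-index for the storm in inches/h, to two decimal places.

Only the 5 blocks with intensity above φ contribute runoff: 0.6, 0.5, 0.9, 0.6, 0.4 in/h.
Σ(I−φ)·Δt = d  ⇒  (0.6+0.5+0.9+0.6+0.4 − 5φ)·1 = 1.8
φ = (3.000 − 1.8/1) / 5 = 0.24 in/h.

φ ≈ 0.24 in/h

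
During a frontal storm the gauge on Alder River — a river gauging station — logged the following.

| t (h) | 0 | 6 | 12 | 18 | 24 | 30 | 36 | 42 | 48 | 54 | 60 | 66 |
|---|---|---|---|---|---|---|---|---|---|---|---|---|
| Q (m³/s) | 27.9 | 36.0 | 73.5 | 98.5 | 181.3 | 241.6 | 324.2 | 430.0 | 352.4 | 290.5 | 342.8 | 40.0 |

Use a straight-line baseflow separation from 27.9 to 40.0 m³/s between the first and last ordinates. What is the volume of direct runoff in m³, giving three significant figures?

Direct-runoff ordinates (Q − Q_b): 0.00, 7.00, 43.40, 67.30, 149.00, 208.20, 289.70, 394.40, 315.70, 252.70, 303.90, 0.00 m³/s.
ΣQ_DR = 2031 m³/s.
With Δt = 6 h = 21600 s, V = ΣQ_DR · Δt = 2031 × 21600 = 4.39 × 10^7 m³.

V ≈ 4.39 × 10^7 m³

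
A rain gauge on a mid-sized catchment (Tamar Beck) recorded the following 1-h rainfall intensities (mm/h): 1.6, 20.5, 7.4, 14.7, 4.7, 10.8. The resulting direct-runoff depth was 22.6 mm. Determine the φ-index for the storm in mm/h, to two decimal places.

Only the 3 blocks with intensity above φ contribute runoff: 20.5, 14.7, 10.8 mm/h.
Σ(I−φ)·Δt = d  ⇒  (20.5+14.7+10.8 − 3φ)·1 = 22.6
φ = (46.00 − 22.6/1) / 3 = 7.80 mm/h.

φ ≈ 7.80 mm/h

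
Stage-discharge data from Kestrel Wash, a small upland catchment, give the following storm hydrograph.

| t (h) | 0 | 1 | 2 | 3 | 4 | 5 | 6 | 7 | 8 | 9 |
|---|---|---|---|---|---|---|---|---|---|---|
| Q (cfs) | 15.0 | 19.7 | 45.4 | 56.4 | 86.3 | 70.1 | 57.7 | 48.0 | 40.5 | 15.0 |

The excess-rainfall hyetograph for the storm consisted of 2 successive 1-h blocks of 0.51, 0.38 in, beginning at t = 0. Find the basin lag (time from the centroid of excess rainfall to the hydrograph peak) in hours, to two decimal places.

Centroid of excess rainfall: t_c = Σ P_i·t̄_i / ΣP_i = 0.9270 h (block centres at 0.5, 1.5 h).
Hydrograph peak occurs at t = 4 h, so basin lag t_L = 4 − 0.9270 = 3.07 h.

t_L ≈ 3.07 h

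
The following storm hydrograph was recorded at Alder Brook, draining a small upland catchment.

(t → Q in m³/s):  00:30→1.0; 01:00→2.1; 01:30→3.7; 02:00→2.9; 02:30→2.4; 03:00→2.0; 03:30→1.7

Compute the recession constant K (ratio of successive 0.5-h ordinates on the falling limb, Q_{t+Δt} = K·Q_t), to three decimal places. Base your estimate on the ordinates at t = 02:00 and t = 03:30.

Using the recession-limb readings at t = 02:00 and t = 03:30: Q falls from 2.9 to 1.7 m³/s over 3 intervals.
K = (Q₂/Q₁)^(1/3) = (1.7/2.9)^(1/3) = 0.837.

K ≈ 0.837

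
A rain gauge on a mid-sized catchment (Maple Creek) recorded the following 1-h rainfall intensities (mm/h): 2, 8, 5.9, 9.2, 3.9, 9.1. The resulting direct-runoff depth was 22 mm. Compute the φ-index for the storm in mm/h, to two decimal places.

φ ≈ 2.82 mm/h

Only the 5 blocks with intensity above φ contribute runoff: 8, 5.9, 9.2, 3.9, 9.1 mm/h.
Σ(I−φ)·Δt = d  ⇒  (8+5.9+9.2+3.9+9.1 − 5φ)·1 = 22
φ = (36.10 − 22/1) / 5 = 2.82 mm/h.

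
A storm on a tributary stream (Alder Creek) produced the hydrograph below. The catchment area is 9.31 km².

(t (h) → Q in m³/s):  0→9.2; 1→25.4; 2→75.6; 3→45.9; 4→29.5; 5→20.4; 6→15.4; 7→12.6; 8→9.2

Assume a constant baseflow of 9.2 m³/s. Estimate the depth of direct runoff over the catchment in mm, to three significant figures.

Direct runoff: 0.0, 16.2, 66.4, 36.7, 20.3, 11.2, 6.2, 3.4, 0.0 m³/s; ΣQ_DR = 160.4 m³/s.
V = ΣQ_DR · Δt = 160.4 × 3600 s = 5.774 × 10^5 m³.
Over A = 9.31 km², depth = V / A = 62.0 mm.

d ≈ 62.0 mm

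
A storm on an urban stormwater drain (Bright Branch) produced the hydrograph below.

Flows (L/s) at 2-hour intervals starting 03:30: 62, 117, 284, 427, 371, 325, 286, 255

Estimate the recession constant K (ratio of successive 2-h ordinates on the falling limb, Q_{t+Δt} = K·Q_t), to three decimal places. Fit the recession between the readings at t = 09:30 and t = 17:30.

K ≈ 0.879

Using the recession-limb readings at t = 09:30 and t = 17:30: Q falls from 427 to 255 L/s over 4 intervals.
K = (Q₂/Q₁)^(1/4) = (255/427)^(1/4) = 0.879.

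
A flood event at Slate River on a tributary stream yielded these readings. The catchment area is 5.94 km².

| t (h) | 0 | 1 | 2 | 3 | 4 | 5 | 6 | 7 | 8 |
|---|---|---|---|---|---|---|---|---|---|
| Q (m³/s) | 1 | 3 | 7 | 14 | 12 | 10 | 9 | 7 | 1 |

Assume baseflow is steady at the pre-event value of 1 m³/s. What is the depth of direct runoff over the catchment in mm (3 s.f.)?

d ≈ 33.3 mm

Direct runoff: 0.0, 2.0, 6.0, 13.0, 11.0, 9.0, 8.0, 6.0, 0.0 m³/s; ΣQ_DR = 55.00 m³/s.
V = ΣQ_DR · Δt = 55.00 × 3600 s = 1.980 × 10^5 m³.
Over A = 5.94 km², depth = V / A = 33.3 mm.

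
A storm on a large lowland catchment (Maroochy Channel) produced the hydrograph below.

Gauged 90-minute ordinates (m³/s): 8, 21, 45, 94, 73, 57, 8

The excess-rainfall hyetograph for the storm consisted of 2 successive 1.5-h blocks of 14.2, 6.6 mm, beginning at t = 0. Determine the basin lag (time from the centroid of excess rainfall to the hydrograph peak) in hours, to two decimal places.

t_L ≈ 3.27 h

Centroid of excess rainfall: t_c = Σ P_i·t̄_i / ΣP_i = 1.2260 h (block centres at 0.75, 2.25 h).
Hydrograph peak occurs at t = 4.5 h, so basin lag t_L = 4.5 − 1.2260 = 3.27 h.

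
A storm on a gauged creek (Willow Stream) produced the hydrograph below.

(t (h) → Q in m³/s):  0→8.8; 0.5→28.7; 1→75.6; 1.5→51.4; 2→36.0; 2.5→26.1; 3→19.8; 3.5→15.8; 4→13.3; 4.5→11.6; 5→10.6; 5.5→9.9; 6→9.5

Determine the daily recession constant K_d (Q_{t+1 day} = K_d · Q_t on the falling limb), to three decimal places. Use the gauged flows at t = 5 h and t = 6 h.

K_d ≈ 0.072

Between t = 5 h and t = 6 h the flow falls from 10.6 to 9.5 m³/s over 2×0.5 h = 1 h.
Per-interval ratio K = (9.5/10.6)^(1/2) = 0.9467; K_d = K^(24/0.5) = 0.072.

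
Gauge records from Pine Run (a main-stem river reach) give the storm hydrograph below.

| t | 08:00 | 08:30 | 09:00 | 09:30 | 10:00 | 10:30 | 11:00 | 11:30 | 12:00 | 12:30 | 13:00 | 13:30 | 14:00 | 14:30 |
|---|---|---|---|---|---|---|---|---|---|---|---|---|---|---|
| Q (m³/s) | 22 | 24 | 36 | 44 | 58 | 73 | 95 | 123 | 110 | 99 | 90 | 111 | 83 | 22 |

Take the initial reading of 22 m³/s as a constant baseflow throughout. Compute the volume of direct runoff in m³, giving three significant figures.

Direct-runoff ordinates (Q − Q_b): 0.0, 2.0, 14.0, 22.0, 36.0, 51.0, 73.0, 101.0, 88.0, 77.0, 68.0, 89.0, 61.0, 0.0 m³/s.
ΣQ_DR = 682.0 m³/s.
With Δt = 0.5 h = 1800 s, V = ΣQ_DR · Δt = 682.0 × 1800 = 1.23 × 10^6 m³.

V ≈ 1.23 × 10^6 m³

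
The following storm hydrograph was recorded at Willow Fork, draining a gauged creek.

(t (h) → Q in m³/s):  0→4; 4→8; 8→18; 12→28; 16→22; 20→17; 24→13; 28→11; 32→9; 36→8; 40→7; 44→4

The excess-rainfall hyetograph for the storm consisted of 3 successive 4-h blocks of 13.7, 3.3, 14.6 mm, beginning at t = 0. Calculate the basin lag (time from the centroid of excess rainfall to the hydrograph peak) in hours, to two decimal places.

Centroid of excess rainfall: t_c = Σ P_i·t̄_i / ΣP_i = 6.1139 h (block centres at 2, 6, 10 h).
Hydrograph peak occurs at t = 12 h, so basin lag t_L = 12 − 6.1139 = 5.89 h.

t_L ≈ 5.89 h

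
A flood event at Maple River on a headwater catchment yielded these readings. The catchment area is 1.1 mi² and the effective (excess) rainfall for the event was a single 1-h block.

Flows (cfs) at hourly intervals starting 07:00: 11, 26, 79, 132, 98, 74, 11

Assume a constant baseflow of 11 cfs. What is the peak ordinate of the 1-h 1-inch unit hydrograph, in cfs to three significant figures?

Direct runoff: 0.0, 15.0, 68.0, 121.0, 87.0, 63.0, 0.0 cfs; ΣQ_DR = 354.0 cfs, peak = 121.0 cfs.
Runoff depth d = ΣQ_DR·Δt / A = 354.0 × 3600 / (1.1 mi²) = 0.4987 in.
The 1-inch UH is the DRH scaled by (1 in)/d, so U_p = 121.0 × 1/0.4987 = 243 cfs.

U_p ≈ 243 cfs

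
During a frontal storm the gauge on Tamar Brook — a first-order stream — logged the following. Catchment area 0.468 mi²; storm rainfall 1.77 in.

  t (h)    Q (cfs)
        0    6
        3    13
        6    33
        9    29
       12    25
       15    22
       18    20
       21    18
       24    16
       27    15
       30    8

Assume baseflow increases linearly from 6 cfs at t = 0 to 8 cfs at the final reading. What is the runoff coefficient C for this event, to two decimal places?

ΣQ_DR = 128.0 cfs; V = ΣQ_DR·Δt = 1.382 × 10^6 ft³.
Runoff depth d = V / A = 1.271 in.
C = d / P = 1.271 / 1.77 = 0.72.

C ≈ 0.72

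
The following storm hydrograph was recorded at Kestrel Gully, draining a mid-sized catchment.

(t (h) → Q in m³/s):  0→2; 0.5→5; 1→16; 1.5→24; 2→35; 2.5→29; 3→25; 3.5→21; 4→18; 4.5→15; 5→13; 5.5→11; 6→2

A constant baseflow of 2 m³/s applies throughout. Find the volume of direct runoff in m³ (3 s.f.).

V ≈ 3.42 × 10^5 m³

Direct-runoff ordinates (Q − Q_b): 0.0, 3.0, 14.0, 22.0, 33.0, 27.0, 23.0, 19.0, 16.0, 13.0, 11.0, 9.0, 0.0 m³/s.
ΣQ_DR = 190.0 m³/s.
With Δt = 0.5 h = 1800 s, V = ΣQ_DR · Δt = 190.0 × 1800 = 3.42 × 10^5 m³.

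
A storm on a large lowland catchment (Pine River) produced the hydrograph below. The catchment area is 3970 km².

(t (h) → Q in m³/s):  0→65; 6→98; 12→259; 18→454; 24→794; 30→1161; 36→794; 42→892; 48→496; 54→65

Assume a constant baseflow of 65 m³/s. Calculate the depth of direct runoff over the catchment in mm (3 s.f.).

Direct runoff: 0.0, 33.0, 194.0, 389.0, 729.0, 1096.0, 729.0, 827.0, 431.0, 0.0 m³/s; ΣQ_DR = 4428 m³/s.
V = ΣQ_DR · Δt = 4428 × 21600 s = 9.564 × 10^7 m³.
Over A = 3970 km², depth = V / A = 24.1 mm.

d ≈ 24.1 mm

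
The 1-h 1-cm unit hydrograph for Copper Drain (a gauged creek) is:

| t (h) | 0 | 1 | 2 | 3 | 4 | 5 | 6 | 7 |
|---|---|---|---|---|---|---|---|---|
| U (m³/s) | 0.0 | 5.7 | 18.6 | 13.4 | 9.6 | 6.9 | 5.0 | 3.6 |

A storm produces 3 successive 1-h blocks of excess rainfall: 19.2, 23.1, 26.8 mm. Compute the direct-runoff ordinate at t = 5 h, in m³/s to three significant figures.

By discrete convolution, Q_j = Σ (P_i / 10 mm) · U_{j−i}.
At t = 5 h (j=5): Q = (19.2/10)·6.9 + (23.1/10)·9.6 + (26.8/10)·13.4 = 71.3 m³/s.

Q ≈ 71.3 m³/s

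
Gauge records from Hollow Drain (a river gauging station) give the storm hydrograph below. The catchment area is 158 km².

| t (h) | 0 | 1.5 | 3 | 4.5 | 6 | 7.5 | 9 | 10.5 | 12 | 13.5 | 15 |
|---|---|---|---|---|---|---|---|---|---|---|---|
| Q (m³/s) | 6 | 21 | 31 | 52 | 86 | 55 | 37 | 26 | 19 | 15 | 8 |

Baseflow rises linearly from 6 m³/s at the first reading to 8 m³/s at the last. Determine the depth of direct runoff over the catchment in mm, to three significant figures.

d ≈ 9.54 mm

Direct runoff: 0.00, 14.80, 24.60, 45.40, 79.20, 48.00, 29.80, 18.60, 11.40, 7.20, 0.00 m³/s; ΣQ_DR = 279.0 m³/s.
V = ΣQ_DR · Δt = 279.0 × 5400 s = 1.507 × 10^6 m³.
Over A = 158 km², depth = V / A = 9.54 mm.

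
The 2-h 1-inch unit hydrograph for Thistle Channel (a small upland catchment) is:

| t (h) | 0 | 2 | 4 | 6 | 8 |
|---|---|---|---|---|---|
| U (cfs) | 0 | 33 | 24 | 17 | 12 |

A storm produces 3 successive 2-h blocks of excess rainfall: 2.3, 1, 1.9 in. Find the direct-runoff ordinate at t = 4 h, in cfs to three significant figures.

Q ≈ 88.2 cfs

By discrete convolution, Q_j = Σ (P_i / 1 in) · U_{j−i}.
At t = 4 h (j=2): Q = (2.3/1)·24 + (1/1)·33 + (1.9/1)·0 = 88.2 cfs.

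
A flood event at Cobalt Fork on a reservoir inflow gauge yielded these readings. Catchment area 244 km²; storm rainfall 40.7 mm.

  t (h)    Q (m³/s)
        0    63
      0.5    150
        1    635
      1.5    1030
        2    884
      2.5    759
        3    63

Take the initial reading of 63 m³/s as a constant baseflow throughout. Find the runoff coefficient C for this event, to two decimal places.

ΣQ_DR = 3143 m³/s; V = ΣQ_DR·Δt = 5.657 × 10^6 m³.
Runoff depth d = V / A = 23.19 mm.
C = d / P = 23.19 / 40.7 = 0.57.

C ≈ 0.57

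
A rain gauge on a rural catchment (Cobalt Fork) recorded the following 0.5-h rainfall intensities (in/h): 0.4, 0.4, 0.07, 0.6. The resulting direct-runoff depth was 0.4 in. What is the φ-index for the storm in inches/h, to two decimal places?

Only the 3 blocks with intensity above φ contribute runoff: 0.4, 0.4, 0.6 in/h.
Σ(I−φ)·Δt = d  ⇒  (0.4+0.4+0.6 − 3φ)·0.5 = 0.4
φ = (1.400 − 0.4/0.5) / 3 = 0.20 in/h.

φ ≈ 0.20 in/h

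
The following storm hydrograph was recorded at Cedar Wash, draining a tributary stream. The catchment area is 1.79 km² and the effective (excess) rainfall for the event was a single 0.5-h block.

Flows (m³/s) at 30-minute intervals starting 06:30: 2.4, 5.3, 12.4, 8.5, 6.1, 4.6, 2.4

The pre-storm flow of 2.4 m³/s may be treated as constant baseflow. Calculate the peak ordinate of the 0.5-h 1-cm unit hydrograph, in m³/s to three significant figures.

Direct runoff: 0.0, 2.9, 10.0, 6.1, 3.7, 2.2, 0.0 m³/s; ΣQ_DR = 24.90 m³/s, peak = 10.0 m³/s.
Runoff depth d = ΣQ_DR·Δt / A = 24.90 × 1800 / (1.79 km²) = 25.04 mm.
The 1-cm UH is the DRH scaled by (10 mm)/d, so U_p = 10.0 × 10/25.04 = 3.99 m³/s.

U_p ≈ 3.99 m³/s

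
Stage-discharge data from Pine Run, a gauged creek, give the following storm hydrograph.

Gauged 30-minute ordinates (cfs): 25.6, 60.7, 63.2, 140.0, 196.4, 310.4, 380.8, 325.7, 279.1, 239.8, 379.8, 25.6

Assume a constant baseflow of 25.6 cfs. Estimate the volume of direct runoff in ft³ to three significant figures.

V ≈ 3.82 × 10^6 ft³

Direct-runoff ordinates (Q − Q_b): 0.0, 35.1, 37.6, 114.4, 170.8, 284.8, 355.2, 300.1, 253.5, 214.2, 354.2, 0.0 cfs.
ΣQ_DR = 2120 cfs.
With Δt = 0.5 h = 1800 s, V = ΣQ_DR · Δt = 2120 × 1800 = 3.82 × 10^6 ft³.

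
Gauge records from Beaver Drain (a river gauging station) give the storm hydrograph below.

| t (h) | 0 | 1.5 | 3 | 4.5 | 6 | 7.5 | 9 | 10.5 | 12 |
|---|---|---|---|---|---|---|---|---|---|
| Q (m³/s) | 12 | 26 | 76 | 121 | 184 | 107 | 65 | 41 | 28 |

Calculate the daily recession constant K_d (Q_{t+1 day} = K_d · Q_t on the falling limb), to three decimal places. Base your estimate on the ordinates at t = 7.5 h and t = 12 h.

K_d ≈ 0.001

Between t = 7.5 h and t = 12 h the flow falls from 107 to 28 m³/s over 3×1.5 h = 4.5 h.
Per-interval ratio K = (28/107)^(1/3) = 0.6396; K_d = K^(24/1.5) = 0.001.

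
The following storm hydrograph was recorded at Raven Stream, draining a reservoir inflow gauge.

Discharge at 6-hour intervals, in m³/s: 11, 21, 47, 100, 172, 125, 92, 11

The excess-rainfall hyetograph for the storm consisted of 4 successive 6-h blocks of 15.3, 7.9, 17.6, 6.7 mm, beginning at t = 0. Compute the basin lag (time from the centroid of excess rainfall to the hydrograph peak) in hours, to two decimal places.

Centroid of excess rainfall: t_c = Σ P_i·t̄_i / ΣP_i = 10.9832 h (block centres at 3, 9, 15, 21 h).
Hydrograph peak occurs at t = 24 h, so basin lag t_L = 24 − 10.9832 = 13.02 h.

t_L ≈ 13.02 h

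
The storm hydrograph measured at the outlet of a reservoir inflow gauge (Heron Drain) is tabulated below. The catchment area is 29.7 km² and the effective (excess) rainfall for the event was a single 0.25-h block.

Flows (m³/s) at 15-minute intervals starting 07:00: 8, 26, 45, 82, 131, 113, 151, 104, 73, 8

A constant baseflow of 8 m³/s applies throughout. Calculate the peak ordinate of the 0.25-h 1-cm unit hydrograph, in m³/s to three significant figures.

Direct runoff: 0.0, 18.0, 37.0, 74.0, 123.0, 105.0, 143.0, 96.0, 65.0, 0.0 m³/s; ΣQ_DR = 661.0 m³/s, peak = 143.0 m³/s.
Runoff depth d = ΣQ_DR·Δt / A = 661.0 × 900 / (29.7 km²) = 20.03 mm.
The 1-cm UH is the DRH scaled by (10 mm)/d, so U_p = 143.0 × 10/20.03 = 71.4 m³/s.

U_p ≈ 71.4 m³/s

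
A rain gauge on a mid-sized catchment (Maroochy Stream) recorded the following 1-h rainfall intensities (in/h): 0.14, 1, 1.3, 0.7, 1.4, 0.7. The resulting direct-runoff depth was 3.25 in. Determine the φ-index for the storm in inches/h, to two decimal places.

Only the 5 blocks with intensity above φ contribute runoff: 1, 1.3, 0.7, 1.4, 0.7 in/h.
Σ(I−φ)·Δt = d  ⇒  (1+1.3+0.7+1.4+0.7 − 5φ)·1 = 3.25
φ = (5.100 − 3.25/1) / 5 = 0.37 in/h.

φ ≈ 0.37 in/h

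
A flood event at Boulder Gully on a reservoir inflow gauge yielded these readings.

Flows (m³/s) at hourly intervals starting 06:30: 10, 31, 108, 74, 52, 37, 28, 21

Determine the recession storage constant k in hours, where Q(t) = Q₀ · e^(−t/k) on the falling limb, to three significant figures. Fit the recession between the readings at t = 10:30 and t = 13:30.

On the falling limb, Q drops from 52 to 21 m³/s between t = 10:30 and t = 13:30 (Δt = 3 h).
k = −Δt / ln(Q₂/Q₁) = −3 / ln(21/52) = 3.31 h.

k ≈ 3.31 h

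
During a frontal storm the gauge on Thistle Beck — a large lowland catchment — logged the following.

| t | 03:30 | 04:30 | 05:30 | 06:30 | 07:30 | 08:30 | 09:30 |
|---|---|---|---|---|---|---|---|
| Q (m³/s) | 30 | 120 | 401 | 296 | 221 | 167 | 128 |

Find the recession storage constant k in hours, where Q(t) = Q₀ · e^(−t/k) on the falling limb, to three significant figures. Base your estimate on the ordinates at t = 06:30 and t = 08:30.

On the falling limb, Q drops from 296 to 167 m³/s between t = 06:30 and t = 08:30 (Δt = 2 h).
k = −Δt / ln(Q₂/Q₁) = −2 / ln(167/296) = 3.49 h.

k ≈ 3.49 h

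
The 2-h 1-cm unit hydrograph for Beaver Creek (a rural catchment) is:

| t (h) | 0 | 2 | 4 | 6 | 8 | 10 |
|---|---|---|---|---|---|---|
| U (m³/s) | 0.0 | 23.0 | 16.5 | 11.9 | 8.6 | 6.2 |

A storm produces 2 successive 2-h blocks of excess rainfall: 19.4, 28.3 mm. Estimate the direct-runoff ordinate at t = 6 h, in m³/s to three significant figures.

Q ≈ 69.8 m³/s

By discrete convolution, Q_j = Σ (P_i / 10 mm) · U_{j−i}.
At t = 6 h (j=3): Q = (19.4/10)·11.9 + (28.3/10)·16.5 = 69.8 m³/s.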